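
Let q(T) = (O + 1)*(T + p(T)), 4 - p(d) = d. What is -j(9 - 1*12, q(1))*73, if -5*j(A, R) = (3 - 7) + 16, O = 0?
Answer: 876/5 ≈ 175.20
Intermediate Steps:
p(d) = 4 - d
q(T) = 4 (q(T) = (0 + 1)*(T + (4 - T)) = 1*4 = 4)
j(A, R) = -12/5 (j(A, R) = -((3 - 7) + 16)/5 = -(-4 + 16)/5 = -1/5*12 = -12/5)
-j(9 - 1*12, q(1))*73 = -(-12)*73/5 = -1*(-876/5) = 876/5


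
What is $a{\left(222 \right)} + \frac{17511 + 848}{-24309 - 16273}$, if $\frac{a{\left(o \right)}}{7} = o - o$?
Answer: $- \frac{18359}{40582} \approx -0.45239$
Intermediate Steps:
$a{\left(o \right)} = 0$ ($a{\left(o \right)} = 7 \left(o - o\right) = 7 \cdot 0 = 0$)
$a{\left(222 \right)} + \frac{17511 + 848}{-24309 - 16273} = 0 + \frac{17511 + 848}{-24309 - 16273} = 0 + \frac{18359}{-40582} = 0 + 18359 \left(- \frac{1}{40582}\right) = 0 - \frac{18359}{40582} = - \frac{18359}{40582}$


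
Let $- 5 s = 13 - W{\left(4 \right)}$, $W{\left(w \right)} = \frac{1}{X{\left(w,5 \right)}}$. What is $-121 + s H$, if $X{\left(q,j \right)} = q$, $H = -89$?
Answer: $\frac{2119}{20} \approx 105.95$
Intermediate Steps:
$W{\left(w \right)} = \frac{1}{w}$
$s = - \frac{51}{20}$ ($s = - \frac{13 - \frac{1}{4}}{5} = \left(- \frac{1}{5}\right) \frac{51}{4} = - \frac{51}{20} \approx -2.55$)
$-121 + s H = -121 - - \frac{4539}{20} = -121 + \frac{4539}{20} = \frac{2119}{20}$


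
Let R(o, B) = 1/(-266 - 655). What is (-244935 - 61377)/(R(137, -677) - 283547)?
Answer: 70528338/65286697 ≈ 1.0803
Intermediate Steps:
R(o, B) = -1/921 (R(o, B) = 1/(-921) = -1/921)
(-244935 - 61377)/(R(137, -677) - 283547) = (-244935 - 61377)/(-1/921 - 283547) = -306312/(-261146788/921) = -306312*(-921/261146788) = 70528338/65286697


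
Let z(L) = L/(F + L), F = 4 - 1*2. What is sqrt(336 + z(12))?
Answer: 3*sqrt(1834)/7 ≈ 18.354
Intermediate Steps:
F = 2 (F = 4 - 2 = 2)
z(L) = L/(2 + L)
sqrt(336 + z(12)) = sqrt(336 + 12/(2 + 12)) = sqrt(336 + 12/14) = sqrt(336 + 12*(1/14)) = sqrt(336 + 6/7) = sqrt(2358/7) = 3*sqrt(1834)/7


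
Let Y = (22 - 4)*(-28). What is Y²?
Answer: 254016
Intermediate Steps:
Y = -504 (Y = 18*(-28) = -504)
Y² = (-504)² = 254016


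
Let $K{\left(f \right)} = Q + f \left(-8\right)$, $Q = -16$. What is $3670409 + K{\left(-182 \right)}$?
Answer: $3671849$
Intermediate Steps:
$K{\left(f \right)} = -16 - 8 f$ ($K{\left(f \right)} = -16 + f \left(-8\right) = -16 - 8 f$)
$3670409 + K{\left(-182 \right)} = 3670409 - -1440 = 3670409 + \left(-16 + 1456\right) = 3670409 + 1440 = 3671849$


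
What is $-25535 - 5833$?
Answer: $-31368$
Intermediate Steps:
$-25535 - 5833 = -31368$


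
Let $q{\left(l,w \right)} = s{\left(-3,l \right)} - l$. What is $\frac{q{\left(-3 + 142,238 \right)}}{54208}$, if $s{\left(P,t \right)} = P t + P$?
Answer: $- \frac{559}{54208} \approx -0.010312$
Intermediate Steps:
$s{\left(P,t \right)} = P + P t$
$q{\left(l,w \right)} = -3 - 4 l$ ($q{\left(l,w \right)} = - 3 \left(1 + l\right) - l = \left(-3 - 3 l\right) - l = -3 - 4 l$)
$\frac{q{\left(-3 + 142,238 \right)}}{54208} = \frac{-3 - 4 \left(-3 + 142\right)}{54208} = \left(-3 - 556\right) \frac{1}{54208} = \left(-559\right) \frac{1}{54208} = - \frac{559}{54208}$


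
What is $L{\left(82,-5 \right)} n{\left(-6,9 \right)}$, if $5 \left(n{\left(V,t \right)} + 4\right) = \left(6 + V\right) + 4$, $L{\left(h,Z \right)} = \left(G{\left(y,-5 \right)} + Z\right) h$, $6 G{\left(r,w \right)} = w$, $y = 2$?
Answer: $\frac{4592}{3} \approx 1530.7$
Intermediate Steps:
$G{\left(r,w \right)} = \frac{w}{6}$
$L{\left(h,Z \right)} = h \left(- \frac{5}{6} + Z\right)$ ($L{\left(h,Z \right)} = \left(\frac{1}{6} \left(-5\right) + Z\right) h = \left(- \frac{5}{6} + Z\right) h = h \left(- \frac{5}{6} + Z\right)$)
$n{\left(V,t \right)} = -2 + \frac{V}{5}$ ($n{\left(V,t \right)} = -4 + \frac{\left(6 + V\right) + 4}{5} = -4 + \frac{10 + V}{5} = -4 + \left(2 + \frac{V}{5}\right) = -2 + \frac{V}{5}$)
$L{\left(82,-5 \right)} n{\left(-6,9 \right)} = \frac{1}{6} \cdot 82 \left(-5 + 6 \left(-5\right)\right) \left(-2 + \frac{1}{5} \left(-6\right)\right) = \frac{1}{6} \cdot 82 \left(-5 - 30\right) \left(-2 - \frac{6}{5}\right) = \frac{1}{6} \cdot 82 \left(-35\right) \left(- \frac{16}{5}\right) = \left(- \frac{1435}{3}\right) \left(- \frac{16}{5}\right) = \frac{4592}{3}$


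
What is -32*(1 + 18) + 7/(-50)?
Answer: -30407/50 ≈ -608.14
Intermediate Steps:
-32*(1 + 18) + 7/(-50) = -32*19 + 7*(-1/50) = -608 - 7/50 = -30407/50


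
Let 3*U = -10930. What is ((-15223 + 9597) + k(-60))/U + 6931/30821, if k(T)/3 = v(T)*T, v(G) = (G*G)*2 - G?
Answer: 60713300534/168436765 ≈ 360.45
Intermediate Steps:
U = -10930/3 (U = (1/3)*(-10930) = -10930/3 ≈ -3643.3)
v(G) = -G + 2*G**2 (v(G) = G**2*2 - G = 2*G**2 - G = -G + 2*G**2)
k(T) = 3*T**2*(-1 + 2*T) (k(T) = 3*((T*(-1 + 2*T))*T) = 3*(T**2*(-1 + 2*T)) = 3*T**2*(-1 + 2*T))
((-15223 + 9597) + k(-60))/U + 6931/30821 = ((-15223 + 9597) + (-60)**2*(-3 + 6*(-60)))/(-10930/3) + 6931/30821 = (-5626 + 3600*(-3 - 360))*(-3/10930) + 6931*(1/30821) = (-5626 + 3600*(-363))*(-3/10930) + 6931/30821 = (-5626 - 1306800)*(-3/10930) + 6931/30821 = -1312426*(-3/10930) + 6931/30821 = 1968639/5465 + 6931/30821 = 60713300534/168436765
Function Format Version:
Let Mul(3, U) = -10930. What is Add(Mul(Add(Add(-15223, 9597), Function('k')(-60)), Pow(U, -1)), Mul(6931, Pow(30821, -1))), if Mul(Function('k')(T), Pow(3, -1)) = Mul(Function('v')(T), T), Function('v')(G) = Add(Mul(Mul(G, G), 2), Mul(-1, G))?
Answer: Rational(60713300534, 168436765) ≈ 360.45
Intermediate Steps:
U = Rational(-10930, 3) (U = Mul(Rational(1, 3), -10930) = Rational(-10930, 3) ≈ -3643.3)
Function('v')(G) = Add(Mul(-1, G), Mul(2, Pow(G, 2))) (Function('v')(G) = Add(Mul(Pow(G, 2), 2), Mul(-1, G)) = Add(Mul(2, Pow(G, 2)), Mul(-1, G)) = Add(Mul(-1, G), Mul(2, Pow(G, 2))))
Function('k')(T) = Mul(3, Pow(T, 2), Add(-1, Mul(2, T))) (Function('k')(T) = Mul(3, Mul(Mul(T, Add(-1, Mul(2, T))), T)) = Mul(3, Mul(Pow(T, 2), Add(-1, Mul(2, T)))) = Mul(3, Pow(T, 2), Add(-1, Mul(2, T))))
Add(Mul(Add(Add(-15223, 9597), Function('k')(-60)), Pow(U, -1)), Mul(6931, Pow(30821, -1))) = Add(Mul(Add(Add(-15223, 9597), Mul(Pow(-60, 2), Add(-3, Mul(6, -60)))), Pow(Rational(-10930, 3), -1)), Mul(6931, Pow(30821, -1))) = Add(Mul(Add(-5626, Mul(3600, Add(-3, -360))), Rational(-3, 10930)), Mul(6931, Rational(1, 30821))) = Add(Mul(Add(-5626, Mul(3600, -363)), Rational(-3, 10930)), Rational(6931, 30821)) = Add(Mul(Add(-5626, -1306800), Rational(-3, 10930)), Rational(6931, 30821)) = Add(Mul(-1312426, Rational(-3, 10930)), Rational(6931, 30821)) = Add(Rational(1968639, 5465), Rational(6931, 30821)) = Rational(60713300534, 168436765)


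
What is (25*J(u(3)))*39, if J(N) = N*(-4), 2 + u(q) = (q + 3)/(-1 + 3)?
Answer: -3900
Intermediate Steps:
u(q) = -½ + q/2 (u(q) = -2 + (q + 3)/(-1 + 3) = -2 + (3 + q)/2 = -2 + (3 + q)*(½) = -2 + (3/2 + q/2) = -½ + q/2)
J(N) = -4*N
(25*J(u(3)))*39 = (25*(-4*(-½ + (½)*3)))*39 = (25*(-4*(-½ + 3/2)))*39 = (25*(-4*1))*39 = (25*(-4))*39 = -100*39 = -3900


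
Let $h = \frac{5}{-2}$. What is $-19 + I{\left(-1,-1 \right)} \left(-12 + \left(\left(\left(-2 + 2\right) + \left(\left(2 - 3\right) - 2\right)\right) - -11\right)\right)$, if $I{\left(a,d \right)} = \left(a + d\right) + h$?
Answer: $-1$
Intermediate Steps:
$h = - \frac{5}{2}$ ($h = 5 \left(- \frac{1}{2}\right) = - \frac{5}{2} \approx -2.5$)
$I{\left(a,d \right)} = - \frac{5}{2} + a + d$ ($I{\left(a,d \right)} = \left(a + d\right) - \frac{5}{2} = - \frac{5}{2} + a + d$)
$-19 + I{\left(-1,-1 \right)} \left(-12 + \left(\left(\left(-2 + 2\right) + \left(\left(2 - 3\right) - 2\right)\right) - -11\right)\right) = -19 + \left(- \frac{5}{2} - 1 - 1\right) \left(-12 + \left(\left(\left(-2 + 2\right) + \left(\left(2 - 3\right) - 2\right)\right) - -11\right)\right) = -19 - \frac{9 \left(-12 + \left(\left(0 + \left(\left(2 - 3\right) - 2\right)\right) + 11\right)\right)}{2} = -19 - \frac{9 \left(-12 + \left(\left(0 - 3\right) + 11\right)\right)}{2} = -19 - \frac{9 \left(-12 + \left(-3 + 11\right)\right)}{2} = -19 - \frac{9 \left(-12 + 8\right)}{2} = -19 - -18 = -19 + 18 = -1$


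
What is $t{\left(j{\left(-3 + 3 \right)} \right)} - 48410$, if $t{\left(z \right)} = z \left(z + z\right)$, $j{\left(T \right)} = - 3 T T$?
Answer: $-48410$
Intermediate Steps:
$j{\left(T \right)} = - 3 T^{2}$
$t{\left(z \right)} = 2 z^{2}$ ($t{\left(z \right)} = z 2 z = 2 z^{2}$)
$t{\left(j{\left(-3 + 3 \right)} \right)} - 48410 = 2 \left(- 3 \left(-3 + 3\right)^{2}\right)^{2} - 48410 = 2 \left(- 3 \cdot 0^{2}\right)^{2} - 48410 = 2 \left(\left(-3\right) 0\right)^{2} - 48410 = 2 \cdot 0^{2} - 48410 = 2 \cdot 0 - 48410 = 0 - 48410 = -48410$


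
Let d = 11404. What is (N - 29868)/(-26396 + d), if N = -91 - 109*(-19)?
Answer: 1743/937 ≈ 1.8602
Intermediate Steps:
N = 1980 (N = -91 + 2071 = 1980)
(N - 29868)/(-26396 + d) = (1980 - 29868)/(-26396 + 11404) = -27888/(-14992) = -27888*(-1/14992) = 1743/937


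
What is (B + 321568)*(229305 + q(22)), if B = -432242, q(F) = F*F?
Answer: -25431667786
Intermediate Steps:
q(F) = F²
(B + 321568)*(229305 + q(22)) = (-432242 + 321568)*(229305 + 22²) = -110674*(229305 + 484) = -110674*229789 = -25431667786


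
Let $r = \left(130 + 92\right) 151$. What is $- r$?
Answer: $-33522$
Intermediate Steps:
$r = 33522$ ($r = 222 \cdot 151 = 33522$)
$- r = \left(-1\right) 33522 = -33522$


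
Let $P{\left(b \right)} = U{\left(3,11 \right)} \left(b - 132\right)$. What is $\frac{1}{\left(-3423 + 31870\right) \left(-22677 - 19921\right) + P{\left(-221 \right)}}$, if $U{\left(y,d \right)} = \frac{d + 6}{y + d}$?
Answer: $- \frac{14}{16965000285} \approx -8.2523 \cdot 10^{-10}$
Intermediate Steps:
$U{\left(y,d \right)} = \frac{6 + d}{d + y}$
$P{\left(b \right)} = - \frac{1122}{7} + \frac{17 b}{14}$ ($P{\left(b \right)} = \frac{6 + 11}{11 + 3} \left(b - 132\right) = \frac{1}{14} \cdot 17 \left(-132 + b\right) = \frac{17 \left(-132 + b\right)}{14} = - \frac{1122}{7} + \frac{17 b}{14}$)
$\frac{1}{\left(-3423 + 31870\right) \left(-22677 - 19921\right) + P{\left(-221 \right)}} = \frac{1}{\left(-3423 + 31870\right) \left(-22677 - 19921\right) + \left(- \frac{1122}{7} + \frac{17}{14} \left(-221\right)\right)} = \frac{1}{28447 \left(-42598\right) - \frac{6001}{14}} = \frac{1}{-1211785306 - \frac{6001}{14}} = \frac{1}{- \frac{16965000285}{14}} = - \frac{14}{16965000285}$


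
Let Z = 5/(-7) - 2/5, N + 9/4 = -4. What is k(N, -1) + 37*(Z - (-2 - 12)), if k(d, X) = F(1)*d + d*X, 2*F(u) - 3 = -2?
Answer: 134371/280 ≈ 479.90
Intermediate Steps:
N = -25/4 (N = -9/4 - 4 = -25/4 ≈ -6.2500)
F(u) = 1/2 (F(u) = 3/2 + (1/2)*(-2) = 3/2 - 1 = 1/2)
k(d, X) = d/2 + X*d (k(d, X) = d/2 + d*X = d/2 + X*d)
Z = -39/35 (Z = 5*(-1/7) - 2*1/5 = -5/7 - 2/5 = -39/35 ≈ -1.1143)
k(N, -1) + 37*(Z - (-2 - 12)) = -25*(1/2 - 1)/4 + 37*(-39/35 - (-2 - 12)) = -25/4*(-1/2) + 37*(-39/35 - 1*(-14)) = 25/8 + 37*(-39/35 + 14) = 25/8 + 37*(451/35) = 25/8 + 16687/35 = 134371/280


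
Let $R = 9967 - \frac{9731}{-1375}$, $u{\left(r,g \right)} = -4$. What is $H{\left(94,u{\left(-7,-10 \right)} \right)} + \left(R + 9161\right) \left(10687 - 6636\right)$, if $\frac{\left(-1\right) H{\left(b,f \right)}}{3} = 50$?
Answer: $\frac{106584565031}{1375} \approx 7.7516 \cdot 10^{7}$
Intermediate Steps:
$R = \frac{13714356}{1375}$ ($R = 9967 - 9731 \left(- \frac{1}{1375}\right) = 9967 - - \frac{9731}{1375} = 9967 + \frac{9731}{1375} = \frac{13714356}{1375} \approx 9974.1$)
$H{\left(b,f \right)} = -150$ ($H{\left(b,f \right)} = \left(-3\right) 50 = -150$)
$H{\left(94,u{\left(-7,-10 \right)} \right)} + \left(R + 9161\right) \left(10687 - 6636\right) = -150 + \left(\frac{13714356}{1375} + 9161\right) \left(10687 - 6636\right) = -150 + \frac{26310731}{1375} \cdot 4051 = -150 + \frac{106584771281}{1375} = \frac{106584565031}{1375}$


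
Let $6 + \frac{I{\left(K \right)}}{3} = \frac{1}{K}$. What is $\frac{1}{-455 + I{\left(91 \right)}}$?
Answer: $- \frac{91}{43040} \approx -0.0021143$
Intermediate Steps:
$I{\left(K \right)} = -18 + \frac{3}{K}$
$\frac{1}{-455 + I{\left(91 \right)}} = \frac{1}{-455 - \left(18 - \frac{3}{91}\right)} = \frac{1}{-455 + \left(-18 + 3 \cdot \frac{1}{91}\right)} = \frac{1}{-455 + \left(-18 + \frac{3}{91}\right)} = \frac{1}{-455 - \frac{1635}{91}} = \frac{1}{- \frac{43040}{91}} = - \frac{91}{43040}$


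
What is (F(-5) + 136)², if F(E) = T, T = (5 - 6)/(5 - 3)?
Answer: 73441/4 ≈ 18360.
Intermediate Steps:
T = -½ (T = -1/2 = -1*½ = -½ ≈ -0.50000)
F(E) = -½
(F(-5) + 136)² = (-½ + 136)² = (271/2)² = 73441/4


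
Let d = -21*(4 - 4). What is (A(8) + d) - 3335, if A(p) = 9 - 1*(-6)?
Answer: -3320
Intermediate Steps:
A(p) = 15 (A(p) = 9 + 6 = 15)
d = 0 (d = -21*0 = 0)
(A(8) + d) - 3335 = (15 + 0) - 3335 = 15 - 3335 = -3320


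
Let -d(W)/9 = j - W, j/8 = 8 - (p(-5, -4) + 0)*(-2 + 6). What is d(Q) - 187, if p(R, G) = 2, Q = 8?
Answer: -115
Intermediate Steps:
j = 0 (j = 8*(8 - (2 + 0)*(-2 + 6)) = 8*(8 - 2*4) = 8*(8 - 1*8) = 8*(8 - 8) = 8*0 = 0)
d(W) = 9*W (d(W) = -9*(0 - W) = -(-9)*W = 9*W)
d(Q) - 187 = 9*8 - 187 = 72 - 187 = -115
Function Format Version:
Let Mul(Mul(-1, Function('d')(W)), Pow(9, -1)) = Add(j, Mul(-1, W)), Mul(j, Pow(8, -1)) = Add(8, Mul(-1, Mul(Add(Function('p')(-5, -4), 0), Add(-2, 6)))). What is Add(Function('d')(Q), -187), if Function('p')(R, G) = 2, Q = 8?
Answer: -115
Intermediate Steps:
j = 0 (j = Mul(8, Add(8, Mul(-1, Mul(Add(2, 0), Add(-2, 6))))) = Mul(8, Add(8, Mul(-1, Mul(2, 4)))) = Mul(8, Add(8, Mul(-1, 8))) = Mul(8, Add(8, -8)) = Mul(8, 0) = 0)
Function('d')(W) = Mul(9, W) (Function('d')(W) = Mul(-9, Add(0, Mul(-1, W))) = Mul(-9, Mul(-1, W)) = Mul(9, W))
Add(Function('d')(Q), -187) = Add(Mul(9, 8), -187) = Add(72, -187) = -115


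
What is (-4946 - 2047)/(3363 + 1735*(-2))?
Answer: 6993/107 ≈ 65.355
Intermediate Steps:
(-4946 - 2047)/(3363 + 1735*(-2)) = -6993/(3363 - 3470) = -6993/(-107) = -6993*(-1/107) = 6993/107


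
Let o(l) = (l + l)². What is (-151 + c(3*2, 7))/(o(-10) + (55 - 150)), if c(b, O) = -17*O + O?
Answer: -263/305 ≈ -0.86230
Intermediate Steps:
o(l) = 4*l² (o(l) = (2*l)² = 4*l²)
c(b, O) = -16*O
(-151 + c(3*2, 7))/(o(-10) + (55 - 150)) = (-151 - 16*7)/(4*(-10)² + (55 - 150)) = (-151 - 112)/(4*100 - 95) = -263/(400 - 95) = -263/305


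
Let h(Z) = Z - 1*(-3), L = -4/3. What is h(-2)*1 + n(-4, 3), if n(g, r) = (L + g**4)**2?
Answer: 583705/9 ≈ 64856.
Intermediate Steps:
L = -4/3 (L = -4*1/3 = -4/3 ≈ -1.3333)
n(g, r) = (-4/3 + g**4)**2
h(Z) = 3 + Z (h(Z) = Z + 3 = 3 + Z)
h(-2)*1 + n(-4, 3) = (3 - 2)*1 + (-4 + 3*(-4)**4)**2/9 = 1*1 + (-4 + 3*256)**2/9 = 1 + (-4 + 768)**2/9 = 1 + (1/9)*764**2 = 1 + (1/9)*583696 = 1 + 583696/9 = 583705/9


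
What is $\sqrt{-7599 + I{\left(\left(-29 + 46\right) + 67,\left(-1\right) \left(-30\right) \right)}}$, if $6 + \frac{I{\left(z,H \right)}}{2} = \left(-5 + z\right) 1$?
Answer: $i \sqrt{7453} \approx 86.331 i$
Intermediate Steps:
$I{\left(z,H \right)} = -22 + 2 z$ ($I{\left(z,H \right)} = -12 + 2 \left(-5 + z\right) 1 = -12 + 2 \left(-5 + z\right) = -12 + \left(-10 + 2 z\right) = -22 + 2 z$)
$\sqrt{-7599 + I{\left(\left(-29 + 46\right) + 67,\left(-1\right) \left(-30\right) \right)}} = \sqrt{-7599 - \left(22 - 2 \left(\left(-29 + 46\right) + 67\right)\right)} = \sqrt{-7599 - \left(22 - 2 \left(17 + 67\right)\right)} = \sqrt{-7599 + \left(-22 + 2 \cdot 84\right)} = \sqrt{-7599 + \left(-22 + 168\right)} = \sqrt{-7599 + 146} = \sqrt{-7453} = i \sqrt{7453}$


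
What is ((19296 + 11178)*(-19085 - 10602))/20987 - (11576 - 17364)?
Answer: -783208882/20987 ≈ -37319.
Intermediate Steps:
((19296 + 11178)*(-19085 - 10602))/20987 - (11576 - 17364) = (30474*(-29687))*(1/20987) - 1*(-5788) = -904681638*1/20987 + 5788 = -904681638/20987 + 5788 = -783208882/20987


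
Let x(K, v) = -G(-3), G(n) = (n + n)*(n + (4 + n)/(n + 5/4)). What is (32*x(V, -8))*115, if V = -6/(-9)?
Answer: -552000/7 ≈ -78857.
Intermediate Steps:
V = 2/3 (V = -6*(-1/9) = 2/3 ≈ 0.66667)
G(n) = 2*n*(n + (4 + n)/(5/4 + n)) (G(n) = (2*n)*(n + (4 + n)/(n + 5*(1/4))) = (2*n)*(n + (4 + n)/(n + 5/4)) = (2*n)*(n + (4 + n)/(5/4 + n)) = 2*n*(n + (4 + n)/(5/4 + n)))
x(K, v) = -150/7 (x(K, v) = -2*(-3)*(16 + 4*(-3)**2 + 9*(-3))/(5 + 4*(-3)) = -2*(-3)*(16 + 4*9 - 27)/(5 - 12) = -2*(-3)*(16 + 36 - 27)/(-7) = -2*(-3)*(-1)*25/7 = -1*150/7 = -150/7)
(32*x(V, -8))*115 = (32*(-150/7))*115 = -4800/7*115 = -552000/7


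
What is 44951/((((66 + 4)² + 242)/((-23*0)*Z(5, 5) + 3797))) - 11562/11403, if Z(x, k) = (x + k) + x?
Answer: 216243620093/6514914 ≈ 33192.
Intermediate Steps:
Z(x, k) = k + 2*x (Z(x, k) = (k + x) + x = k + 2*x)
44951/((((66 + 4)² + 242)/((-23*0)*Z(5, 5) + 3797))) - 11562/11403 = 44951/((((66 + 4)² + 242)/((-23*0)*(5 + 2*5) + 3797))) - 11562/11403 = 44951/(((70² + 242)/(0*(5 + 10) + 3797))) - 11562*1/11403 = 44951/(((4900 + 242)/(0*15 + 3797))) - 3854/3801 = 44951/((5142/(0 + 3797))) - 3854/3801 = 44951/((5142/3797)) - 3854/3801 = 44951/((5142*(1/3797))) - 3854/3801 = 44951/(5142/3797) - 3854/3801 = 44951*(3797/5142) - 3854/3801 = 170678947/5142 - 3854/3801 = 216243620093/6514914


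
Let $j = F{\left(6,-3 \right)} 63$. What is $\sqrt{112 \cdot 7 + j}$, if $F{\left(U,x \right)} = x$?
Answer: $\sqrt{595} \approx 24.393$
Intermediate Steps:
$j = -189$ ($j = \left(-3\right) 63 = -189$)
$\sqrt{112 \cdot 7 + j} = \sqrt{112 \cdot 7 - 189} = \sqrt{784 - 189} = \sqrt{595}$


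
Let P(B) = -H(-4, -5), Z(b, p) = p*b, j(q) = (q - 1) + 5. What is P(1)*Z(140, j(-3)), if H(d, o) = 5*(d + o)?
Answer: 6300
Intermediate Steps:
H(d, o) = 5*d + 5*o
j(q) = 4 + q (j(q) = (-1 + q) + 5 = 4 + q)
Z(b, p) = b*p
P(B) = 45 (P(B) = -(5*(-4) + 5*(-5)) = -(-20 - 25) = -1*(-45) = 45)
P(1)*Z(140, j(-3)) = 45*(140*(4 - 3)) = 45*(140*1) = 45*140 = 6300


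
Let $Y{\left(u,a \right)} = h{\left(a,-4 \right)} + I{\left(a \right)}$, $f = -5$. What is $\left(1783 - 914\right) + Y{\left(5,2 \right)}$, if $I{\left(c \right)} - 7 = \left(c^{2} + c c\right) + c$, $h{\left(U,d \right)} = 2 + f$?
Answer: $883$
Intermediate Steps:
$h{\left(U,d \right)} = -3$ ($h{\left(U,d \right)} = 2 - 5 = -3$)
$I{\left(c \right)} = 7 + c + 2 c^{2}$ ($I{\left(c \right)} = 7 + \left(\left(c^{2} + c c\right) + c\right) = 7 + \left(\left(c^{2} + c^{2}\right) + c\right) = 7 + \left(2 c^{2} + c\right) = 7 + \left(c + 2 c^{2}\right) = 7 + c + 2 c^{2}$)
$Y{\left(u,a \right)} = 4 + a + 2 a^{2}$ ($Y{\left(u,a \right)} = -3 + \left(7 + a + 2 a^{2}\right) = 4 + a + 2 a^{2}$)
$\left(1783 - 914\right) + Y{\left(5,2 \right)} = \left(1783 - 914\right) + \left(4 + 2 + 2 \cdot 2^{2}\right) = 869 + \left(4 + 2 + 2 \cdot 4\right) = 869 + \left(4 + 2 + 8\right) = 869 + 14 = 883$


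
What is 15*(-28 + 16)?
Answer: -180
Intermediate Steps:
15*(-28 + 16) = 15*(-12) = -180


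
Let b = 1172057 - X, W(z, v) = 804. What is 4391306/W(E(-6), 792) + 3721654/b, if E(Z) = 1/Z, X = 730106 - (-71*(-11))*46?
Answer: 1050748173589/192106554 ≈ 5469.6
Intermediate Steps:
X = 694180 (X = 730106 - 781*46 = 730106 - 1*35926 = 730106 - 35926 = 694180)
b = 477877 (b = 1172057 - 1*694180 = 1172057 - 694180 = 477877)
4391306/W(E(-6), 792) + 3721654/b = 4391306/804 + 3721654/477877 = 4391306*(1/804) + 3721654*(1/477877) = 2195653/402 + 3721654/477877 = 1050748173589/192106554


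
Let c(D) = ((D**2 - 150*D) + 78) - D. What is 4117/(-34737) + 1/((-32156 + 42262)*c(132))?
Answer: -33701197199/284352218820 ≈ -0.11852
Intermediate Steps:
c(D) = 78 + D**2 - 151*D (c(D) = (78 + D**2 - 150*D) - D = 78 + D**2 - 151*D)
4117/(-34737) + 1/((-32156 + 42262)*c(132)) = 4117/(-34737) + 1/((-32156 + 42262)*(78 + 132**2 - 151*132)) = 4117*(-1/34737) + 1/(10106*(78 + 17424 - 19932)) = -4117/34737 + (1/10106)/(-2430) = -4117/34737 + (1/10106)*(-1/2430) = -4117/34737 - 1/24557580 = -33701197199/284352218820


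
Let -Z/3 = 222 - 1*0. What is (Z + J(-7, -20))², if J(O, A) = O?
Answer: 452929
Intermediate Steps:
Z = -666 (Z = -3*(222 - 1*0) = -3*(222 + 0) = -3*222 = -666)
(Z + J(-7, -20))² = (-666 - 7)² = (-673)² = 452929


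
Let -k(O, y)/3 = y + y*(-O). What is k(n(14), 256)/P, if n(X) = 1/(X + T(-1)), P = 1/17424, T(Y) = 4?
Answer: -12638208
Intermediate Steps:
P = 1/17424 ≈ 5.7392e-5
n(X) = 1/(4 + X) (n(X) = 1/(X + 4) = 1/(4 + X))
k(O, y) = -3*y + 3*O*y (k(O, y) = -3*(y + y*(-O)) = -3*(y - O*y) = -3*y + 3*O*y)
k(n(14), 256)/P = (3*256*(-1 + 1/(4 + 14)))/(1/17424) = (3*256*(-1 + 1/18))*17424 = (3*256*(-17/18))*17424 = -2176/3*17424 = -12638208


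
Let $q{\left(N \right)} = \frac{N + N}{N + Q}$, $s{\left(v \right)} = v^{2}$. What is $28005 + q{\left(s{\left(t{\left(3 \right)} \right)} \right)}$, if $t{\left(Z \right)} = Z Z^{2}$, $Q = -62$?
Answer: $\frac{18680793}{667} \approx 28007.0$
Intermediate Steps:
$t{\left(Z \right)} = Z^{3}$
$q{\left(N \right)} = \frac{2 N}{-62 + N}$ ($q{\left(N \right)} = \frac{N + N}{N - 62} = \frac{2 N}{-62 + N}$)
$28005 + q{\left(s{\left(t{\left(3 \right)} \right)} \right)} = 28005 + \frac{2 \left(3^{3}\right)^{2}}{-62 + \left(3^{3}\right)^{2}} = 28005 + \frac{2 \cdot 27^{2}}{-62 + 27^{2}} = 28005 + 2 \cdot 729 \frac{1}{-62 + 729} = 28005 + 2 \cdot 729 \cdot \frac{1}{667} = 28005 + \frac{1458}{667} = \frac{18680793}{667}$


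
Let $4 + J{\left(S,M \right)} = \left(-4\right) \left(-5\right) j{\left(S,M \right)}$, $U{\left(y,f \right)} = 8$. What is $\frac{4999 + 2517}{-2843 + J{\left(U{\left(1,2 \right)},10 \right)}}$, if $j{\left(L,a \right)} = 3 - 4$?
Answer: $- \frac{7516}{2867} \approx -2.6216$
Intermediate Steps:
$j{\left(L,a \right)} = -1$ ($j{\left(L,a \right)} = 3 - 4 = -1$)
$J{\left(S,M \right)} = -24$ ($J{\left(S,M \right)} = -4 + \left(-4\right) \left(-5\right) \left(-1\right) = -4 + 20 \left(-1\right) = -4 - 20 = -24$)
$\frac{4999 + 2517}{-2843 + J{\left(U{\left(1,2 \right)},10 \right)}} = \frac{4999 + 2517}{-2843 - 24} = \frac{7516}{-2867} = 7516 \left(- \frac{1}{2867}\right) = - \frac{7516}{2867}$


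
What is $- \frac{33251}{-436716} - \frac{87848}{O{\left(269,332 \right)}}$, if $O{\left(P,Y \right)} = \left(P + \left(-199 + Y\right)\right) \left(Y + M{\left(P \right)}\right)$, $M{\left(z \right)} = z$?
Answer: $- \frac{5055186511}{17585243172} \approx -0.28747$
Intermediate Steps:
$O{\left(P,Y \right)} = \left(P + Y\right) \left(-199 + P + Y\right)$ ($O{\left(P,Y \right)} = \left(P + \left(-199 + Y\right)\right) \left(Y + P\right) = \left(-199 + P + Y\right) \left(P + Y\right) = \left(P + Y\right) \left(-199 + P + Y\right)$)
$- \frac{33251}{-436716} - \frac{87848}{O{\left(269,332 \right)}} = - \frac{33251}{-436716} - \frac{87848}{269^{2} + 332^{2} - 53531 - 66068 + 2 \cdot 269 \cdot 332} = \left(-33251\right) \left(- \frac{1}{436716}\right) - \frac{87848}{72361 + 110224 - 53531 - 66068 + 178616} = \frac{33251}{436716} - \frac{87848}{241602} = \frac{33251}{436716} - \frac{43924}{120801} = - \frac{5055186511}{17585243172}$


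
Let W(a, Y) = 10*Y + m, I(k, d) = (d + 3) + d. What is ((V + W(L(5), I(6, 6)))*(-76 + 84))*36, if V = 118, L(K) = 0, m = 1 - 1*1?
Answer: 77184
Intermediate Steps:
m = 0 (m = 1 - 1 = 0)
I(k, d) = 3 + 2*d (I(k, d) = (3 + d) + d = 3 + 2*d)
W(a, Y) = 10*Y (W(a, Y) = 10*Y + 0 = 10*Y)
((V + W(L(5), I(6, 6)))*(-76 + 84))*36 = ((118 + 10*(3 + 2*6))*(-76 + 84))*36 = ((118 + 10*(3 + 12))*8)*36 = ((118 + 10*15)*8)*36 = ((118 + 150)*8)*36 = (268*8)*36 = 2144*36 = 77184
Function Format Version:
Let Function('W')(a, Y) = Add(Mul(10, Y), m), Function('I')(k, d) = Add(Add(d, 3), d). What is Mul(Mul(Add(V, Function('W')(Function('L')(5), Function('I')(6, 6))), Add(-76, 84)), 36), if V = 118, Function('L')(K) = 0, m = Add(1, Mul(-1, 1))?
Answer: 77184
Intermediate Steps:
m = 0 (m = Add(1, -1) = 0)
Function('I')(k, d) = Add(3, Mul(2, d)) (Function('I')(k, d) = Add(Add(3, d), d) = Add(3, Mul(2, d)))
Function('W')(a, Y) = Mul(10, Y) (Function('W')(a, Y) = Add(Mul(10, Y), 0) = Mul(10, Y))
Mul(Mul(Add(V, Function('W')(Function('L')(5), Function('I')(6, 6))), Add(-76, 84)), 36) = Mul(Mul(Add(118, Mul(10, Add(3, Mul(2, 6)))), Add(-76, 84)), 36) = Mul(Mul(Add(118, Mul(10, Add(3, 12))), 8), 36) = Mul(Mul(Add(118, Mul(10, 15)), 8), 36) = Mul(Mul(Add(118, 150), 8), 36) = Mul(Mul(268, 8), 36) = Mul(2144, 36) = 77184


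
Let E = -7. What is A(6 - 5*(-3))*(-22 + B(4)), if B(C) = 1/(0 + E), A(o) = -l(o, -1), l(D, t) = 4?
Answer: 620/7 ≈ 88.571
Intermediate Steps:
A(o) = -4 (A(o) = -1*4 = -4)
B(C) = -⅐ (B(C) = 1/(0 - 7) = 1/(-7) = -⅐)
A(6 - 5*(-3))*(-22 + B(4)) = -4*(-22 - ⅐) = -4*(-155/7) = 620/7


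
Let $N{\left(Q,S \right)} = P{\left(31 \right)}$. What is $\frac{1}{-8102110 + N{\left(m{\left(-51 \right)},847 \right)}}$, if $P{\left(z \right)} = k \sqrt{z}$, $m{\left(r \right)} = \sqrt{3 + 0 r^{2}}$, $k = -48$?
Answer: $- \frac{4051055}{32822093190338} + \frac{12 \sqrt{31}}{16411046595169} \approx -1.2342 \cdot 10^{-7}$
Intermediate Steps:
$m{\left(r \right)} = \sqrt{3}$ ($m{\left(r \right)} = \sqrt{3 + 0} = \sqrt{3}$)
$P{\left(z \right)} = - 48 \sqrt{z}$
$N{\left(Q,S \right)} = - 48 \sqrt{31}$
$\frac{1}{-8102110 + N{\left(m{\left(-51 \right)},847 \right)}} = \frac{1}{-8102110 - 48 \sqrt{31}}$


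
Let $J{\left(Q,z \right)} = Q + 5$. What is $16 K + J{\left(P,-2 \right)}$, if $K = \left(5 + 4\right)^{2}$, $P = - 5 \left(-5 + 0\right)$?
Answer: $1326$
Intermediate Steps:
$P = 25$ ($P = \left(-5\right) \left(-5\right) = 25$)
$K = 81$ ($K = 9^{2} = 81$)
$J{\left(Q,z \right)} = 5 + Q$
$16 K + J{\left(P,-2 \right)} = 16 \cdot 81 + \left(5 + 25\right) = 1296 + 30 = 1326$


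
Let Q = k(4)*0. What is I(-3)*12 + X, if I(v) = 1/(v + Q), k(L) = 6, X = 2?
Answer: -2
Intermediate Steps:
Q = 0 (Q = 6*0 = 0)
I(v) = 1/v (I(v) = 1/(v + 0) = 1/v)
I(-3)*12 + X = 12/(-3) + 2 = -⅓*12 + 2 = -4 + 2 = -2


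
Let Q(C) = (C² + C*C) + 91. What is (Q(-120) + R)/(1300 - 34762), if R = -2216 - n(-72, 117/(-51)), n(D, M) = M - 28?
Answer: -75665/94809 ≈ -0.79808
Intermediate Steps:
n(D, M) = -28 + M
Q(C) = 91 + 2*C² (Q(C) = (C² + C²) + 91 = 2*C² + 91 = 91 + 2*C²)
R = -37157/17 (R = -2216 - (-28 + 117/(-51)) = -2216 - (-28 + 117*(-1/51)) = -2216 - (-28 - 39/17) = -2216 - 1*(-515/17) = -2216 + 515/17 = -37157/17 ≈ -2185.7)
(Q(-120) + R)/(1300 - 34762) = ((91 + 2*(-120)²) - 37157/17)/(1300 - 34762) = ((91 + 2*14400) - 37157/17)/(-33462) = ((91 + 28800) - 37157/17)*(-1/33462) = (28891 - 37157/17)*(-1/33462) = (453990/17)*(-1/33462) = -75665/94809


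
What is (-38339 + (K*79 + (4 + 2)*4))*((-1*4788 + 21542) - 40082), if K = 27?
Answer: 844053696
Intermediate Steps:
(-38339 + (K*79 + (4 + 2)*4))*((-1*4788 + 21542) - 40082) = (-38339 + (27*79 + (4 + 2)*4))*((-1*4788 + 21542) - 40082) = (-38339 + (2133 + 6*4))*((-4788 + 21542) - 40082) = (-38339 + (2133 + 24))*(16754 - 40082) = (-38339 + 2157)*(-23328) = -36182*(-23328) = 844053696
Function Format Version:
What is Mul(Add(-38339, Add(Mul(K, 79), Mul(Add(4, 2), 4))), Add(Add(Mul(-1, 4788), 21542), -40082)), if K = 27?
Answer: 844053696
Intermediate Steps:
Mul(Add(-38339, Add(Mul(K, 79), Mul(Add(4, 2), 4))), Add(Add(Mul(-1, 4788), 21542), -40082)) = Mul(Add(-38339, Add(Mul(27, 79), Mul(Add(4, 2), 4))), Add(Add(Mul(-1, 4788), 21542), -40082)) = Mul(Add(-38339, Add(2133, Mul(6, 4))), Add(Add(-4788, 21542), -40082)) = Mul(Add(-38339, Add(2133, 24)), Add(16754, -40082)) = Mul(Add(-38339, 2157), -23328) = Mul(-36182, -23328) = 844053696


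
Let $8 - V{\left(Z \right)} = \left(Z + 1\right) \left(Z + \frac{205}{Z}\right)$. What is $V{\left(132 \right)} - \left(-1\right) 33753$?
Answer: $\frac{2111795}{132} \approx 15998.0$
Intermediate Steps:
$V{\left(Z \right)} = 8 - \left(1 + Z\right) \left(Z + \frac{205}{Z}\right)$ ($V{\left(Z \right)} = 8 - \left(Z + 1\right) \left(Z + \frac{205}{Z}\right) = 8 - \left(1 + Z\right) \left(Z + \frac{205}{Z}\right)$)
$V{\left(132 \right)} - \left(-1\right) 33753 = \left(-197 - 132 - 132^{2} - \frac{205}{132}\right) - \left(-1\right) 33753 = \left(-197 - 132 - 17424 - \frac{205}{132}\right) - -33753 = \left(-197 - 132 - 17424 - \frac{205}{132}\right) + 33753 = - \frac{2343601}{132} + 33753 = \frac{2111795}{132}$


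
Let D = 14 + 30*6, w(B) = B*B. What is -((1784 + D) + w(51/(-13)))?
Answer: -336883/169 ≈ -1993.4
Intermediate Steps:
w(B) = B²
D = 194 (D = 14 + 180 = 194)
-((1784 + D) + w(51/(-13))) = -((1784 + 194) + (51/(-13))²) = -(1978 + (51*(-1/13))²) = -(1978 + (-51/13)²) = -(1978 + 2601/169) = -1*336883/169 = -336883/169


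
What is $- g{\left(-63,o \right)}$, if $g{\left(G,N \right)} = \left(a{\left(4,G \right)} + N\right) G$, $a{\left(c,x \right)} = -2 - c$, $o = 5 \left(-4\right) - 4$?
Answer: $-1890$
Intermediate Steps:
$o = -24$ ($o = -20 - 4 = -24$)
$g{\left(G,N \right)} = G \left(-6 + N\right)$ ($g{\left(G,N \right)} = \left(\left(-2 - 4\right) + N\right) G = \left(-6 + N\right) G = G \left(-6 + N\right)$)
$- g{\left(-63,o \right)} = - \left(-63\right) \left(-6 - 24\right) = - \left(-63\right) \left(-30\right) = \left(-1\right) 1890 = -1890$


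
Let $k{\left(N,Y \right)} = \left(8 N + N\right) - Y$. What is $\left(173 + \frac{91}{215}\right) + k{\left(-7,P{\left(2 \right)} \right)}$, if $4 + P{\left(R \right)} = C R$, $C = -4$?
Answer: $\frac{26321}{215} \approx 122.42$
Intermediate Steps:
$P{\left(R \right)} = -4 - 4 R$
$k{\left(N,Y \right)} = - Y + 9 N$ ($k{\left(N,Y \right)} = 9 N - Y = - Y + 9 N$)
$\left(173 + \frac{91}{215}\right) + k{\left(-7,P{\left(2 \right)} \right)} = \left(173 + \frac{91}{215}\right) + \left(- (-4 - 8) + 9 \left(-7\right)\right) = \left(173 + 91 \cdot \frac{1}{215}\right) - 51 = \left(173 + \frac{91}{215}\right) - 51 = \frac{37286}{215} + \left(12 - 63\right) = \frac{37286}{215} - 51 = \frac{26321}{215}$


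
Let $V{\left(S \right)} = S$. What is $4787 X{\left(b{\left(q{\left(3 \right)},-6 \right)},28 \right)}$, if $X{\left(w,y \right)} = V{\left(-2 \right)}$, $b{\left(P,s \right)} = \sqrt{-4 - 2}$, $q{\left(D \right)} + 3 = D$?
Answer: $-9574$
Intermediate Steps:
$q{\left(D \right)} = -3 + D$
$b{\left(P,s \right)} = i \sqrt{6}$ ($b{\left(P,s \right)} = \sqrt{-6} = i \sqrt{6}$)
$X{\left(w,y \right)} = -2$
$4787 X{\left(b{\left(q{\left(3 \right)},-6 \right)},28 \right)} = 4787 \left(-2\right) = -9574$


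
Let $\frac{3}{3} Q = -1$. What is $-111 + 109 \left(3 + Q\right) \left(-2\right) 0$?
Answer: $-111$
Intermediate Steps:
$Q = -1$
$-111 + 109 \left(3 + Q\right) \left(-2\right) 0 = -111 + 109 \left(3 - 1\right) \left(-2\right) 0 = -111 + 109 \cdot 2 \left(-2\right) 0 = -111 + 109 \left(\left(-4\right) 0\right) = -111 + 109 \cdot 0 = -111 + 0 = -111$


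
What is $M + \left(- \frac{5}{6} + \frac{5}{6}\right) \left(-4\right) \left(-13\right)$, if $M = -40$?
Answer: $-40$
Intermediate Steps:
$M + \left(- \frac{5}{6} + \frac{5}{6}\right) \left(-4\right) \left(-13\right) = -40 + \left(- \frac{5}{6} + \frac{5}{6}\right) \left(-4\right) \left(-13\right) = -40 + 0 \left(-4\right) \left(-13\right) = -40 + 0 \left(-13\right) = -40 + 0 = -40$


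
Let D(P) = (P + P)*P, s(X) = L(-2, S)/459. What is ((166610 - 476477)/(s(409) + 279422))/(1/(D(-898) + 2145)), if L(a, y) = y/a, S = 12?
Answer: -76564358111403/42751564 ≈ -1.7909e+6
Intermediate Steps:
s(X) = -2/153 (s(X) = (12/(-2))/459 = (12*(-½))*(1/459) = -6*1/459 = -2/153)
D(P) = 2*P² (D(P) = (2*P)*P = 2*P²)
((166610 - 476477)/(s(409) + 279422))/(1/(D(-898) + 2145)) = ((166610 - 476477)/(-2/153 + 279422))/(1/(2*(-898)² + 2145)) = (-309867/42751564/153)/(1/(2*806404 + 2145)) = (-309867*153/42751564)/(1/(1612808 + 2145)) = -47409651/(42751564*(1/1614953)) = -47409651/(42751564*1/1614953) = -47409651/42751564*1614953 = -76564358111403/42751564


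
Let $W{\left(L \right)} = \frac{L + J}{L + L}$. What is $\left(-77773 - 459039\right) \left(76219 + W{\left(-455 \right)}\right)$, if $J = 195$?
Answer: $- \frac{286407990420}{7} \approx -4.0915 \cdot 10^{10}$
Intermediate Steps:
$W{\left(L \right)} = \frac{195 + L}{2 L}$ ($W{\left(L \right)} = \frac{L + 195}{L + L} = \frac{195 + L}{2 L}$)
$\left(-77773 - 459039\right) \left(76219 + W{\left(-455 \right)}\right) = \left(-77773 - 459039\right) \left(76219 + \frac{195 - 455}{2 \left(-455\right)}\right) = - 536812 \left(76219 + \frac{1}{2} \left(- \frac{1}{455}\right) \left(-260\right)\right) = - 536812 \left(76219 + \frac{2}{7}\right) = \left(-536812\right) \frac{533535}{7} = - \frac{286407990420}{7}$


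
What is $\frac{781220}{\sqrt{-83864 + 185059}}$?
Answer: $\frac{156244 \sqrt{101195}}{20239} \approx 2455.8$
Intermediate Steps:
$\frac{781220}{\sqrt{-83864 + 185059}} = \frac{781220}{\sqrt{101195}} = 781220 \frac{\sqrt{101195}}{101195} = \frac{156244 \sqrt{101195}}{20239}$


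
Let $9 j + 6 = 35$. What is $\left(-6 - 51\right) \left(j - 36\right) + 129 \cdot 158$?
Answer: $\frac{66751}{3} \approx 22250.0$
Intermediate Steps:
$j = \frac{29}{9}$ ($j = - \frac{2}{3} + \frac{1}{9} \cdot 35 = - \frac{2}{3} + \frac{35}{9} = \frac{29}{9} \approx 3.2222$)
$\left(-6 - 51\right) \left(j - 36\right) + 129 \cdot 158 = \left(-6 - 51\right) \left(\frac{29}{9} - 36\right) + 129 \cdot 158 = \left(-57\right) \left(- \frac{295}{9}\right) + 20382 = \frac{5605}{3} + 20382 = \frac{66751}{3}$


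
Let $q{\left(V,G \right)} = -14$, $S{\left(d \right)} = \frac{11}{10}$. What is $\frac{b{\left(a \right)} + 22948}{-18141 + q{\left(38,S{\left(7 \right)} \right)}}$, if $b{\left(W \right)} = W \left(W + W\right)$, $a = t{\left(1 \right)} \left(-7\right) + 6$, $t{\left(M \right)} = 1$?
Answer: $- \frac{4590}{3631} \approx -1.2641$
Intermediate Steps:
$S{\left(d \right)} = \frac{11}{10}$ ($S{\left(d \right)} = 11 \cdot \frac{1}{10} = \frac{11}{10}$)
$a = -1$ ($a = 1 \left(-7\right) + 6 = -7 + 6 = -1$)
$b{\left(W \right)} = 2 W^{2}$ ($b{\left(W \right)} = W 2 W = 2 W^{2}$)
$\frac{b{\left(a \right)} + 22948}{-18141 + q{\left(38,S{\left(7 \right)} \right)}} = \frac{2 \left(-1\right)^{2} + 22948}{-18141 - 14} = \frac{2 \cdot 1 + 22948}{-18155} = \left(2 + 22948\right) \left(- \frac{1}{18155}\right) = 22950 \left(- \frac{1}{18155}\right) = - \frac{4590}{3631}$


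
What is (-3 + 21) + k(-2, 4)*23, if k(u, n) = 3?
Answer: 87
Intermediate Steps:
(-3 + 21) + k(-2, 4)*23 = (-3 + 21) + 3*23 = 18 + 69 = 87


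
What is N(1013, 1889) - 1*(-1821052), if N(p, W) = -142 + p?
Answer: 1821923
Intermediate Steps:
N(1013, 1889) - 1*(-1821052) = (-142 + 1013) - 1*(-1821052) = 871 + 1821052 = 1821923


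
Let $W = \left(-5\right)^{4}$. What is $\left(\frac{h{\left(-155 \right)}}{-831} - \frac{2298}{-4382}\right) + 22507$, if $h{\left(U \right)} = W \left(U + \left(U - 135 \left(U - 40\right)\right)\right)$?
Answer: $\frac{5355631741}{1820721} \approx 2941.5$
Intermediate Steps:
$W = 625$
$h{\left(U \right)} = 3375000 - 83125 U$ ($h{\left(U \right)} = 625 \left(U + \left(U - 135 \left(U - 40\right)\right)\right) = 625 \left(U + \left(U - 135 \left(-40 + U\right)\right)\right) = 625 \left(U - \left(-5400 + 134 U\right)\right) = 625 \left(5400 - 133 U\right) = 3375000 - 83125 U$)
$\left(\frac{h{\left(-155 \right)}}{-831} - \frac{2298}{-4382}\right) + 22507 = \left(\frac{3375000 - -12884375}{-831} - \frac{2298}{-4382}\right) + 22507 = \left(\left(3375000 + 12884375\right) \left(- \frac{1}{831}\right) - - \frac{1149}{2191}\right) + 22507 = \left(16259375 \left(- \frac{1}{831}\right) + \frac{1149}{2191}\right) + 22507 = \left(- \frac{16259375}{831} + \frac{1149}{2191}\right) + 22507 = - \frac{35623335806}{1820721} + 22507 = \frac{5355631741}{1820721}$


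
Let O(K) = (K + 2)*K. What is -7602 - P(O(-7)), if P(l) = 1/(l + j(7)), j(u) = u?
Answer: -319285/42 ≈ -7602.0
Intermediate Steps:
O(K) = K*(2 + K) (O(K) = (2 + K)*K = K*(2 + K))
P(l) = 1/(7 + l) (P(l) = 1/(l + 7) = 1/(7 + l))
-7602 - P(O(-7)) = -7602 - 1/(7 - 7*(2 - 7)) = -7602 - 1/(7 - 7*(-5)) = -7602 - 1/(7 + 35) = -7602 - 1/42 = -319285/42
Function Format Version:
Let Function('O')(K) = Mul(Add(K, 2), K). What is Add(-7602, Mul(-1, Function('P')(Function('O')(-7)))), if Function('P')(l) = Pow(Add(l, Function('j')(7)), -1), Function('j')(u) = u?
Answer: Rational(-319285, 42) ≈ -7602.0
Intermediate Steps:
Function('O')(K) = Mul(K, Add(2, K)) (Function('O')(K) = Mul(Add(2, K), K) = Mul(K, Add(2, K)))
Function('P')(l) = Pow(Add(7, l), -1) (Function('P')(l) = Pow(Add(l, 7), -1) = Pow(Add(7, l), -1))
Add(-7602, Mul(-1, Function('P')(Function('O')(-7)))) = Add(-7602, Mul(-1, Pow(Add(7, Mul(-7, Add(2, -7))), -1))) = Add(-7602, Mul(-1, Pow(Add(7, Mul(-7, -5)), -1))) = Add(-7602, Mul(-1, Pow(Add(7, 35), -1))) = Add(-7602, Mul(-1, Pow(42, -1))) = Add(-7602, Mul(-1, Rational(1, 42))) = Add(-7602, Rational(-1, 42)) = Rational(-319285, 42)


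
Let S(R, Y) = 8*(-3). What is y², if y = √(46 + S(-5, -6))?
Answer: 22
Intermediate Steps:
S(R, Y) = -24
y = √22 (y = √(46 - 24) = √22 ≈ 4.6904)
y² = (√22)² = 22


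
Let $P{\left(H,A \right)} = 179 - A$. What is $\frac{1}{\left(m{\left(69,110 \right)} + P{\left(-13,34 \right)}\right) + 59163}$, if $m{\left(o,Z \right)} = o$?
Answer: $\frac{1}{59377} \approx 1.6842 \cdot 10^{-5}$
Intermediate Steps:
$\frac{1}{\left(m{\left(69,110 \right)} + P{\left(-13,34 \right)}\right) + 59163} = \frac{1}{\left(69 + \left(179 - 34\right)\right) + 59163} = \frac{1}{\left(69 + 145\right) + 59163} = \frac{1}{214 + 59163} = \frac{1}{59377}$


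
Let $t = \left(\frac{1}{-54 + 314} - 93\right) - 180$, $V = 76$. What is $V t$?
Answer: $- \frac{1348601}{65} \approx -20748.0$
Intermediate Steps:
$t = - \frac{70979}{260}$ ($t = \left(\frac{1}{260} - 93\right) - 180 = - \frac{24179}{260} - 180 = - \frac{70979}{260} \approx -273.0$)
$V t = 76 \left(- \frac{70979}{260}\right) = - \frac{1348601}{65}$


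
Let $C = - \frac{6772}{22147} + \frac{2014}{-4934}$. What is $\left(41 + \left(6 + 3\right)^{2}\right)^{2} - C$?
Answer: $\frac{813250892269}{54636649} \approx 14885.0$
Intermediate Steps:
$C = - \frac{39008553}{54636649}$ ($C = \left(-6772\right) \frac{1}{22147} + 2014 \left(- \frac{1}{4934}\right) = - \frac{6772}{22147} - \frac{1007}{2467} = - \frac{39008553}{54636649} \approx -0.71396$)
$\left(41 + \left(6 + 3\right)^{2}\right)^{2} - C = \left(41 + \left(6 + 3\right)^{2}\right)^{2} - - \frac{39008553}{54636649} = \left(41 + 9^{2}\right)^{2} + \frac{39008553}{54636649} = \left(41 + 81\right)^{2} + \frac{39008553}{54636649} = 122^{2} + \frac{39008553}{54636649} = 14884 + \frac{39008553}{54636649} = \frac{813250892269}{54636649}$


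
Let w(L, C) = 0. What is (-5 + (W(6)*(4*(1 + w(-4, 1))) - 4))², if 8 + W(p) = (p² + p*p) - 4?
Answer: 53361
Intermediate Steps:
W(p) = -12 + 2*p² (W(p) = -8 + ((p² + p*p) - 4) = -8 + ((p² + p²) - 4) = -8 + (2*p² - 4) = -8 + (-4 + 2*p²) = -12 + 2*p²)
(-5 + (W(6)*(4*(1 + w(-4, 1))) - 4))² = (-5 + ((-12 + 2*6²)*(4*(1 + 0)) - 4))² = (-5 + ((-12 + 2*36)*(4*1) - 4))² = (-5 + ((-12 + 72)*4 - 4))² = (-5 + (60*4 - 4))² = (-5 + (240 - 4))² = (-5 + 236)² = 231² = 53361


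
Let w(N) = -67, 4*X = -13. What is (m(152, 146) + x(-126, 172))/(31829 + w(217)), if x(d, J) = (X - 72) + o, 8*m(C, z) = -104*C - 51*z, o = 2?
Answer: -1490/15881 ≈ -0.093823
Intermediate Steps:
m(C, z) = -13*C - 51*z/8 (m(C, z) = (-104*C - 51*z)/8 = -13*C - 51*z/8)
X = -13/4 (X = (¼)*(-13) = -13/4 ≈ -3.2500)
x(d, J) = -293/4 (x(d, J) = (-13/4 - 72) + 2 = -301/4 + 2 = -293/4)
(m(152, 146) + x(-126, 172))/(31829 + w(217)) = ((-13*152 - 51/8*146) - 293/4)/(31829 - 67) = ((-1976 - 3723/4) - 293/4)/31762 = (-11627/4 - 293/4)*(1/31762) = -2980*1/31762 = -1490/15881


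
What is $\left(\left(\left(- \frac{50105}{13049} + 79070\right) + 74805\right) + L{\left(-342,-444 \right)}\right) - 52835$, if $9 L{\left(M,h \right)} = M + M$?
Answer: $\frac{1317429131}{13049} \approx 1.0096 \cdot 10^{5}$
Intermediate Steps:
$L{\left(M,h \right)} = \frac{2 M}{9}$ ($L{\left(M,h \right)} = \frac{M + M}{9} = \frac{2 M}{9}$)
$\left(\left(\left(- \frac{50105}{13049} + 79070\right) + 74805\right) + L{\left(-342,-444 \right)}\right) - 52835 = \left(\left(\left(- \frac{50105}{13049} + 79070\right) + 74805\right) + \frac{2}{9} \left(-342\right)\right) - 52835 = \left(\left(\left(\left(-50105\right) \frac{1}{13049} + 79070\right) + 74805\right) - 76\right) - 52835 = \left(\left(\left(- \frac{50105}{13049} + 79070\right) + 74805\right) - 76\right) - 52835 = \left(\left(\frac{1031734325}{13049} + 74805\right) - 76\right) - 52835 = \left(\frac{2007864770}{13049} - 76\right) - 52835 = \frac{2006873046}{13049} - 52835 = \frac{1317429131}{13049}$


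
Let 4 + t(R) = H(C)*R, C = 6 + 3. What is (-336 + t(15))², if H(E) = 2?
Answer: 96100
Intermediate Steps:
C = 9
t(R) = -4 + 2*R
(-336 + t(15))² = (-336 + (-4 + 2*15))² = (-336 + (-4 + 30))² = (-336 + 26)² = (-310)² = 96100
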